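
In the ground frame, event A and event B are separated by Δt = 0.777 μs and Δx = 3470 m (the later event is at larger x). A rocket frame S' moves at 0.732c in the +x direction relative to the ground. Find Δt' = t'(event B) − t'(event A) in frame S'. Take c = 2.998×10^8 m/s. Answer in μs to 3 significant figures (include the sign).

Δt' ≈ -11.3 μs

γ = 1/√(1 − 0.732²) = 1.4678
Δt' = γ(Δt − vΔx/c²) = 1.4678 × (0.777 μs − 0.732×3470 m / (2.998×10^8 m/s))
= 1.4678 × (-7.6954 μs) = -11.3 μs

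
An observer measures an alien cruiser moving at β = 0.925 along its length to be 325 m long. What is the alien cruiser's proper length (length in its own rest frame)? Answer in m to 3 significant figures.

L₀ ≈ 855 m

γ = 1/√(1 − 0.925²) = 2.6318
L₀ = γL = 2.6318 × 325 = 855 m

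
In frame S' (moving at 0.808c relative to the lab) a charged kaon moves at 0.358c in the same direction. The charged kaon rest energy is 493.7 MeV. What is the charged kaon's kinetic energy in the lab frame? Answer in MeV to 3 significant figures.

u_lab = (0.358 + 0.808)/(1 + 0.358×0.808) = 0.904392
γ = 1/√(1 − 0.904392²) = 2.3436
K = (γ − 1)m₀c² = (2.3436 − 1) × 493.7 = 1.3436 × 493.7 = 663 MeV

K ≈ 663 MeV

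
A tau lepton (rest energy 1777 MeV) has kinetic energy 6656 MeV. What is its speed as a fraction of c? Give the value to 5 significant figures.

β ≈ 0.97755

γ = 1 + K/(m₀c²) = 1 + 6656/1777 = 4.745639
β = √(1 − 1/γ²) = 0.97755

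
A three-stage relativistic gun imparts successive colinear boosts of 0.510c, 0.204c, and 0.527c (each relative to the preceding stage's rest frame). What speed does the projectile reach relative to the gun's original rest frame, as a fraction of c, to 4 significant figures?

Compose boost 2: (0.204 + 0.510)/(1 + 0.204×0.510) = 0.7140/1.10404 = 0.646716
Compose boost 3: (0.527 + 0.646716)/(1 + 0.527×0.646716) = 1.17372/1.34082 = 0.8754

u ≈ 0.8754c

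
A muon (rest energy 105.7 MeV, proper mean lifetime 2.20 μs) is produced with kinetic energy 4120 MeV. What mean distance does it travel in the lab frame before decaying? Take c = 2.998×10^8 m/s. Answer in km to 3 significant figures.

d ≈ 26.4 km

γ = 1 + K/(m₀c²) = 1 + 4120/105.7 = 39.978
β = √(1 − 1/γ²) = 0.99969
Dilated lifetime: γτ₀ = 39.978 × 2.20 μs = 87.952 μs
d = βc·γτ₀ = 0.99969 × (2.998×10^8 m/s) × 8.7952×10^-5 s = 26.4 km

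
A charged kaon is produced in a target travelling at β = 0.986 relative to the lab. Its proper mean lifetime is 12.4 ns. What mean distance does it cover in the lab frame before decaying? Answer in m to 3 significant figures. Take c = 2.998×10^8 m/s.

γ = 1/√(1 − 0.986²) = 5.9972
Dilated lifetime: Δt = γτ₀ = 5.9972 × 12.4 ns = 74.365 ns
d = vΔt = 0.986c × 74.365 ns = 2.9560×10^8 m/s × 7.4365×10^-8 s = 22.0 m

d ≈ 22.0 m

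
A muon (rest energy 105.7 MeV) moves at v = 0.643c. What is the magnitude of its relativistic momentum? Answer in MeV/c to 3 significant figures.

γ = 1/√(1 − 0.643²) = 1.3057
p = γβm₀c = 1.3057 × 0.643 × 105.7 MeV/c = 88.7 MeV/c

p ≈ 88.7 MeV/c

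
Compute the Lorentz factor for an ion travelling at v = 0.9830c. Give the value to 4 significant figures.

γ ≈ 5.446

γ = 1/√(1 − β²) = 1/√(1 − 0.9830²) = 1/√(0.0337110) = 5.446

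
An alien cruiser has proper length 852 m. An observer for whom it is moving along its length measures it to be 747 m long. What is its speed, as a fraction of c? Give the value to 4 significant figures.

γ = L₀/L = 852/747 = 1.14056
β = √(1 − 1/γ²) = 0.4809

β ≈ 0.4809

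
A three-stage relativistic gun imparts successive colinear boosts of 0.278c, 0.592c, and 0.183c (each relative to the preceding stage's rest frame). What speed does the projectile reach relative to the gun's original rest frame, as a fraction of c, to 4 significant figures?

u ≈ 0.8182c

Compose boost 2: (0.592 + 0.278)/(1 + 0.592×0.278) = 0.8700/1.16458 = 0.747053
Compose boost 3: (0.183 + 0.747053)/(1 + 0.183×0.747053) = 0.930053/1.13671 = 0.8182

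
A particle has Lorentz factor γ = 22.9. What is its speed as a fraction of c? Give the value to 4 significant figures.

β = √(1 − 1/γ²) = √(1 − 1/22.9²) = √(0.998093) = 0.9990

β ≈ 0.9990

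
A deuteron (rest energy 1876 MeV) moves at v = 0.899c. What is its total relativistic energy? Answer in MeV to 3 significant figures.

γ = 1/√(1 − 0.899²) = 2.2834
E = γm₀c² = 2.2834 × 1876 MeV = 4280 MeV

E ≈ 4280 MeV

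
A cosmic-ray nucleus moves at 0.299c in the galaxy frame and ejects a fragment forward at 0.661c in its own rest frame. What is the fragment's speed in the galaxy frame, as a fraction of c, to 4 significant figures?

u ≈ 0.8016c

Compose boost 2: (0.661 + 0.299)/(1 + 0.661×0.299) = 0.9600/1.19764 = 0.8016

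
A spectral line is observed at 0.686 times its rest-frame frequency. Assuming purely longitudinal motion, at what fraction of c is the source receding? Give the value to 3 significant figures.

f_obs/f_src = √((1−β)/(1+β)) = 0.686  ⇒  (1−β)/(1+β) = 0.47060
β = |1 − D²|/(1 + D²) = |1 − 0.47060|/(1 + 0.47060) = 0.360

β ≈ 0.360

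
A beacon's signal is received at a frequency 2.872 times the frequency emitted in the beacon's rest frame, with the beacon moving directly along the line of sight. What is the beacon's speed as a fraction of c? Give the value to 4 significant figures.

f_obs/f_src = √((1+β)/(1−β)) = 2.872  ⇒  (1+β)/(1−β) = 8.24838
β = |1 − D²|/(1 + D²) = |1 − 8.24838|/(1 + 8.24838) = 0.7837

β ≈ 0.7837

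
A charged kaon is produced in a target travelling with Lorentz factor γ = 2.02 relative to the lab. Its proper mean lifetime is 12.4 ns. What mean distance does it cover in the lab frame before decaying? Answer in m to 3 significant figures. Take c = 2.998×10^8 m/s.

β = √(1 − 1/γ²) = √(1 − 1/2.02²) = 0.86886
Dilated lifetime: Δt = γτ₀ = 2.02 × 12.4 ns = 25.048 ns
d = vΔt = 0.86886c × 25.048 ns = 2.6049×10^8 m/s × 2.5048×10^-8 s = 6.52 m

d ≈ 6.52 m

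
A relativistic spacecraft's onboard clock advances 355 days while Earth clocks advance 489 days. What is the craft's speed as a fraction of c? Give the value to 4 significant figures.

β ≈ 0.6877

γ = Δt/τ₀ = 489/355 = 1.37746
β = √(1 − 1/γ²) = √(1 − 1/1.37746²) = 0.6877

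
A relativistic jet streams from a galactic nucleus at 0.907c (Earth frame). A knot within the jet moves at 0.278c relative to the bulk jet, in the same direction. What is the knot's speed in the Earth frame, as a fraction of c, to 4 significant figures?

Relativistic velocity addition: u = (u' + v)/(1 + u'v/c²)
= (0.278 + 0.907)/(1 + 0.278×0.907) = 1.185/1.25215 = 0.9464

u ≈ 0.9464c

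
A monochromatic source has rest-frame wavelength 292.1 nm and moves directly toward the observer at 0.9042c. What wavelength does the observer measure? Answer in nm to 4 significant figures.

λ_obs ≈ 65.52 nm

Relativistic Doppler: λ_obs = λ_src √((1−β)/(1+β))
= 292.1 × √(0.0958000/1.90420) = 292.1 × 0.224299 = 65.52 nm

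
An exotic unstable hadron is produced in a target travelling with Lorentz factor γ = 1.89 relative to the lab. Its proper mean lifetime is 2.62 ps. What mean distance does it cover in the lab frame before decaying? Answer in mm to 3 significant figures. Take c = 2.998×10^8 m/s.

β = √(1 − 1/γ²) = √(1 − 1/1.89²) = 0.84856
Dilated lifetime: Δt = γτ₀ = 1.89 × 2.62 ps = 4.9518 ps
d = vΔt = 0.84856c × 4.9518 ps = 2.5440×10^8 m/s × 4.9518×10^-12 s = 1.26 mm

d ≈ 1.26 mm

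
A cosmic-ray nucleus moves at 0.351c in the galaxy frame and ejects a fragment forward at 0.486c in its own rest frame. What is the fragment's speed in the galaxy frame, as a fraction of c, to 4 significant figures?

Compose boost 2: (0.486 + 0.351)/(1 + 0.486×0.351) = 0.8370/1.17059 = 0.7150

u ≈ 0.7150c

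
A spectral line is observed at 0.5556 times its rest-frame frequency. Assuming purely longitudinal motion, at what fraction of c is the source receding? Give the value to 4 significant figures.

f_obs/f_src = √((1−β)/(1+β)) = 0.5556  ⇒  (1−β)/(1+β) = 0.308691
β = |1 − D²|/(1 + D²) = |1 − 0.308691|/(1 + 0.308691) = 0.5282

β ≈ 0.5282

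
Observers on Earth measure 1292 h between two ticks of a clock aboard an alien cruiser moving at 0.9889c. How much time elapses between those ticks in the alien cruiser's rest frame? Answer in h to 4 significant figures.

γ = 1/√(1 − 0.9889²) = 6.73026
Proper time: τ₀ = Δt/γ = 1292/6.73026 = 192.0 h

τ₀ ≈ 192.0 h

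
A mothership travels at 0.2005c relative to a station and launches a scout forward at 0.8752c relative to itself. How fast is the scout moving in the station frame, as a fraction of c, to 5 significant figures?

u ≈ 0.91512c

Compose boost 2: (0.8752 + 0.2005)/(1 + 0.8752×0.2005) = 1.0757/1.175478 = 0.91512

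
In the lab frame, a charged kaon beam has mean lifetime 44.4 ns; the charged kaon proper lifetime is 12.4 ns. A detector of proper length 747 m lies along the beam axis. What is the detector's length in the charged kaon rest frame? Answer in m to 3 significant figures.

L ≈ 209 m

Time dilation ⇒ γ = Δt/τ₀ = 44.4/12.4 = 3.5806
Length contraction: L = L₀/γ = 747/3.5806 = 209 m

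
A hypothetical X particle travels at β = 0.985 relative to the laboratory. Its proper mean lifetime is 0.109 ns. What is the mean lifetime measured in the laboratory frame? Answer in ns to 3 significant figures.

γ = 1/√(1 − 0.985²) = 5.7953
Time dilation: Δt = γτ₀ = 5.7953 × 0.109 ns = 0.632 ns

Δt ≈ 0.632 ns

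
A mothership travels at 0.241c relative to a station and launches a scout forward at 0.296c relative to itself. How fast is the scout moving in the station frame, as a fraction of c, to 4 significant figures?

u ≈ 0.5012c

Compose boost 2: (0.296 + 0.241)/(1 + 0.296×0.241) = 0.5370/1.07134 = 0.5012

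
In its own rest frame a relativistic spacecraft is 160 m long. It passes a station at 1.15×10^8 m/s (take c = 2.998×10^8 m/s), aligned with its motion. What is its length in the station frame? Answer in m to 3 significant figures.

β = v/c = 1.15×10^8 / 2.998×10^8 = 0.38359
γ = 1/√(1 − 0.38359²) = 1.0828
Length contraction: L = L₀/γ = 160/1.0828 = 148 m

L ≈ 148 m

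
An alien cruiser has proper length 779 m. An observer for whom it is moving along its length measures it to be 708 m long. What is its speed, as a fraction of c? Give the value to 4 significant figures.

γ = L₀/L = 779/708 = 1.10028
β = √(1 − 1/γ²) = 0.4171

β ≈ 0.4171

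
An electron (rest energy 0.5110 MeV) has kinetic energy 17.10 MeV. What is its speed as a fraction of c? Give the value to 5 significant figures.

γ = 1 + K/(m₀c²) = 1 + 17.10/0.5110 = 34.46380
β = √(1 − 1/γ²) = 0.99958

β ≈ 0.99958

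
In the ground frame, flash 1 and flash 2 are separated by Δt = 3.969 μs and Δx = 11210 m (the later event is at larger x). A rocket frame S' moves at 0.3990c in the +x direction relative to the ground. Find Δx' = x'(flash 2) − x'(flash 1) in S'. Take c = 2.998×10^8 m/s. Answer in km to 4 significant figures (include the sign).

γ = 1/√(1 − 0.3990²) = 1.09057
Δx' = γ(Δx − vΔt) = 1.09057 × (11210 m − 0.3990×(2.998×10^8 m/s)×3.969×10^-6 s)
= 1.09057 × (10735.2 m) = 11.71 km

Δx' ≈ 11.71 km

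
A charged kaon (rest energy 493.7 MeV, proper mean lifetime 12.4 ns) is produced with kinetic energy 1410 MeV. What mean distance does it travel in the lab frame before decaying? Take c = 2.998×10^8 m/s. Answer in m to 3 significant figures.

d ≈ 13.8 m

γ = 1 + K/(m₀c²) = 1 + 1410/493.7 = 3.8560
β = √(1 − 1/γ²) = 0.96579
Dilated lifetime: γτ₀ = 3.8560 × 12.4 ns = 47.814 ns
d = βc·γτ₀ = 0.96579 × (2.998×10^8 m/s) × 4.7814×10^-8 s = 13.8 m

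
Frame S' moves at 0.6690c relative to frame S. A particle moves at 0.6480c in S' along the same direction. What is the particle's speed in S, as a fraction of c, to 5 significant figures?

u ≈ 0.91872c

Relativistic velocity addition: u = (u' + v)/(1 + u'v/c²)
= (0.6480 + 0.6690)/(1 + 0.6480×0.6690) = 1.3170/1.433512 = 0.91872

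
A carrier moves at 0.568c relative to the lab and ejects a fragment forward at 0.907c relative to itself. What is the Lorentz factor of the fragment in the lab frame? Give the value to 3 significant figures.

u_lab = (0.907 + 0.568)/(1 + 0.907×0.568) = 1.475/1.51518 = 0.973484
γ = 1/√(1 − 0.973484²) = 4.37

γ ≈ 4.37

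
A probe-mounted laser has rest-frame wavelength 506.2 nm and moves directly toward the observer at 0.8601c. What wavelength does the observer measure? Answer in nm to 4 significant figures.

λ_obs ≈ 138.8 nm

Relativistic Doppler: λ_obs = λ_src √((1−β)/(1+β))
= 506.2 × √(0.139900/1.86010) = 506.2 × 0.274246 = 138.8 nm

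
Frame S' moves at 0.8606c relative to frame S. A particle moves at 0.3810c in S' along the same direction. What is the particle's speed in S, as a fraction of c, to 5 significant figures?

Relativistic velocity addition: u = (u' + v)/(1 + u'v/c²)
= (0.3810 + 0.8606)/(1 + 0.3810×0.8606) = 1.2416/1.327889 = 0.93502

u ≈ 0.93502c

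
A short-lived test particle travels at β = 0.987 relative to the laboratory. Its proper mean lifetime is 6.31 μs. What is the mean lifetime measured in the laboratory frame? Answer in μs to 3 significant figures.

γ = 1/√(1 − 0.987²) = 6.2220
Time dilation: Δt = γτ₀ = 6.2220 × 6.31 μs = 39.3 μs

Δt ≈ 39.3 μs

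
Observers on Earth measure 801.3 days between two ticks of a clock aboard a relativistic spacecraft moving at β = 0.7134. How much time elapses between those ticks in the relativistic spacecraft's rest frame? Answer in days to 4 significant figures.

τ₀ ≈ 561.5 days

γ = 1/√(1 − 0.7134²) = 1.42703
Proper time: τ₀ = Δt/γ = 801.3/1.42703 = 561.5 days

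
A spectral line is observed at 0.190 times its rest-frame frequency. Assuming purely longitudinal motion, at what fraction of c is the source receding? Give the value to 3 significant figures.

β ≈ 0.930

f_obs/f_src = √((1−β)/(1+β)) = 0.190  ⇒  (1−β)/(1+β) = 0.036100
β = |1 − D²|/(1 + D²) = |1 − 0.036100|/(1 + 0.036100) = 0.930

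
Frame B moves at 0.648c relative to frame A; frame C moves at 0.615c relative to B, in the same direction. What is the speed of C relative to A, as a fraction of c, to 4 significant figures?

u ≈ 0.9031c

Compose boost 2: (0.615 + 0.648)/(1 + 0.615×0.648) = 1.263/1.39852 = 0.9031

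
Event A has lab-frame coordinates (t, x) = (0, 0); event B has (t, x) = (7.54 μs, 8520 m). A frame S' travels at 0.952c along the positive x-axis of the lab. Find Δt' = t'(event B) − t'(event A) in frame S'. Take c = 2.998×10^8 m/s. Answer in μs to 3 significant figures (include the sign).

Δt' ≈ -63.8 μs

γ = 1/√(1 − 0.952²) = 3.2669
Δt' = γ(Δt − vΔx/c²) = 3.2669 × (7.54 μs − 0.952×8520 m / (2.998×10^8 m/s))
= 3.2669 × (-19.515 μs) = -63.8 μs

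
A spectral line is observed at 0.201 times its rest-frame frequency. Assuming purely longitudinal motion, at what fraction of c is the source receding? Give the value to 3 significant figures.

β ≈ 0.922

f_obs/f_src = √((1−β)/(1+β)) = 0.201  ⇒  (1−β)/(1+β) = 0.040401
β = |1 − D²|/(1 + D²) = |1 − 0.040401|/(1 + 0.040401) = 0.922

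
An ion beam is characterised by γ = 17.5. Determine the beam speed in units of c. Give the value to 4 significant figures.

β ≈ 0.9984

β = √(1 − 1/γ²) = √(1 − 1/17.5²) = √(0.996735) = 0.9984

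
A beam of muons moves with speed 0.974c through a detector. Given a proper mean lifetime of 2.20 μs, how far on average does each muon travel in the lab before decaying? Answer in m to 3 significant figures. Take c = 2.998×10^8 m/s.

γ = 1/√(1 − 0.974²) = 4.4141
Dilated lifetime: Δt = γτ₀ = 4.4141 × 2.20 μs = 9.7110 μs
d = vΔt = 0.974c × 9.7110 μs = 2.9201×10^8 m/s × 9.7110×10^-6 s = 2840 m

d ≈ 2840 m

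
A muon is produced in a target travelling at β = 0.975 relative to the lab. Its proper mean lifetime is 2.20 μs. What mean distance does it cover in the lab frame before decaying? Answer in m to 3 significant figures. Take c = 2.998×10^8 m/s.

d ≈ 2890 m

γ = 1/√(1 − 0.975²) = 4.5004
Dilated lifetime: Δt = γτ₀ = 4.5004 × 2.20 μs = 9.9008 μs
d = vΔt = 0.975c × 9.9008 μs = 2.9230×10^8 m/s × 9.9008×10^-6 s = 2890 m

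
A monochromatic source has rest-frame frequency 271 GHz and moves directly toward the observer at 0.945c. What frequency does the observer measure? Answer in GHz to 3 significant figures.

f_obs ≈ 1610 GHz

Relativistic Doppler: f_obs = f_src √((1+β)/(1−β))
= 271 × √(1.9450/0.055000) = 271 × 5.9467 = 1610 GHz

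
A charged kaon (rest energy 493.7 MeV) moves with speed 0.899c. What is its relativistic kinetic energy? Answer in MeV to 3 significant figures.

K ≈ 634 MeV

γ = 1/√(1 − 0.899²) = 2.2834
K = (γ − 1)m₀c² = (2.2834 − 1) × 493.7 MeV = 1.2834 × 493.7 MeV = 634 MeV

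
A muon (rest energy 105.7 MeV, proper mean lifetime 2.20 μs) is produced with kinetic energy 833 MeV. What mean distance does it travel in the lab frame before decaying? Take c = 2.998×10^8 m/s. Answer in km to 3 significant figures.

d ≈ 5.82 km

γ = 1 + K/(m₀c²) = 1 + 833/105.7 = 8.8808
β = √(1 − 1/γ²) = 0.99364
Dilated lifetime: γτ₀ = 8.8808 × 2.20 μs = 19.538 μs
d = βc·γτ₀ = 0.99364 × (2.998×10^8 m/s) × 1.9538×10^-5 s = 5.82 km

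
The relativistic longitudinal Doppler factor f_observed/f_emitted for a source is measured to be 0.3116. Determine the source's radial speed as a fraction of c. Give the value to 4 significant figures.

f_obs/f_src = √((1−β)/(1+β)) = 0.3116  ⇒  (1−β)/(1+β) = 0.0970946
β = |1 − D²|/(1 + D²) = |1 − 0.0970946|/(1 + 0.0970946) = 0.8230

β ≈ 0.8230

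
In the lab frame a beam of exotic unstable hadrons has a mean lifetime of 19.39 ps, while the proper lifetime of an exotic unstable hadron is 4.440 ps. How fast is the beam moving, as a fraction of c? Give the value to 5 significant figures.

γ = Δt/τ₀ = 19.39/4.440 = 4.367117
β = √(1 − 1/γ²) = √(1 − 1/4.367117²) = 0.97343

β ≈ 0.97343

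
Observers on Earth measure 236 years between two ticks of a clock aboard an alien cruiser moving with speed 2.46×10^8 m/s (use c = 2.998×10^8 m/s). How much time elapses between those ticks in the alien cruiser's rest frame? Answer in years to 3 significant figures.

β = v/c = 2.46×10^8 / 2.998×10^8 = 0.82055
γ = 1/√(1 − 0.82055²) = 1.7495
Proper time: τ₀ = Δt/γ = 236/1.7495 = 135 years

τ₀ ≈ 135 years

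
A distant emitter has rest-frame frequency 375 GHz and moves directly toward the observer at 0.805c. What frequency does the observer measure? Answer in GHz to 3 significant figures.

f_obs ≈ 1140 GHz

Relativistic Doppler: f_obs = f_src √((1+β)/(1−β))
= 375 × √(1.8050/0.19500) = 375 × 3.0424 = 1140 GHz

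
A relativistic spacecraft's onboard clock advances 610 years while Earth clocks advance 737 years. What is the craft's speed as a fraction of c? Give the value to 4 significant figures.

γ = Δt/τ₀ = 737/610 = 1.20820
β = √(1 − 1/γ²) = √(1 − 1/1.20820²) = 0.5612

β ≈ 0.5612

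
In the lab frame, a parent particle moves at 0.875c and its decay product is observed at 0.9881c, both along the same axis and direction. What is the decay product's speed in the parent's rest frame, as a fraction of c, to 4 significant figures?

Inverse velocity addition: u' = (u − v)/(1 − uv/c²)
= (0.9881 − 0.875)/(1 − 0.9881×0.875) = 0.1131/0.135413 = 0.8352

u' ≈ 0.8352c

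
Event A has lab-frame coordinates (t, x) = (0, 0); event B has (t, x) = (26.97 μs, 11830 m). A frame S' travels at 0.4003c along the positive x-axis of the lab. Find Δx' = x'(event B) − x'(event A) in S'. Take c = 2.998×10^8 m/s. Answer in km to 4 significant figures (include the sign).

γ = 1/√(1 − 0.4003²) = 1.09125
Δx' = γ(Δx − vΔt) = 1.09125 × (11830 m − 0.4003×(2.998×10^8 m/s)×26.97×10^-6 s)
= 1.09125 × (8593.33 m) = 9.377 km

Δx' ≈ 9.377 km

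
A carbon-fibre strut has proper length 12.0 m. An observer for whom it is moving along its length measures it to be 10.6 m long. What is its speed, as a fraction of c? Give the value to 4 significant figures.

β ≈ 0.4687

γ = L₀/L = 12.0/10.6 = 1.13208
β = √(1 − 1/γ²) = 0.4687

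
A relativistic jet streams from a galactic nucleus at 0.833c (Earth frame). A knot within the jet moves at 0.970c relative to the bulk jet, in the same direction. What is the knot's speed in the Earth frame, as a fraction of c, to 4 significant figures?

u ≈ 0.9972c

Relativistic velocity addition: u = (u' + v)/(1 + u'v/c²)
= (0.970 + 0.833)/(1 + 0.970×0.833) = 1.803/1.80801 = 0.9972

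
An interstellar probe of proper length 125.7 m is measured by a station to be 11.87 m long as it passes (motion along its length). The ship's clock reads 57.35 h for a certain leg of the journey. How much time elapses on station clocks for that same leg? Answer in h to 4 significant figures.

Length contraction ⇒ γ = L₀/L = 125.7/11.87 = 10.5897
Time dilation: Δt = γτ₀ = 10.5897 × 57.35 h = 607.3 h

Δt ≈ 607.3 h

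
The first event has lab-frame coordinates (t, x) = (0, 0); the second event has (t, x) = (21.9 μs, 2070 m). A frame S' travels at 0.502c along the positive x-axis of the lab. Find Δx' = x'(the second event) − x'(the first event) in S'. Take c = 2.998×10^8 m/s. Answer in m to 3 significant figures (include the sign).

Δx' ≈ -1420 m

γ = 1/√(1 − 0.502²) = 1.1562
Δx' = γ(Δx − vΔt) = 1.1562 × (2070 m − 0.502×(2.998×10^8 m/s)×21.9×10^-6 s)
= 1.1562 × (-1225.9 m) = -1420 m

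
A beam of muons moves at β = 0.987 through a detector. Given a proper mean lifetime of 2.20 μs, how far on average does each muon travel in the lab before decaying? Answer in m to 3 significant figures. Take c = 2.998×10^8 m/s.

d ≈ 4050 m

γ = 1/√(1 − 0.987²) = 6.2220
Dilated lifetime: Δt = γτ₀ = 6.2220 × 2.20 μs = 13.688 μs
d = vΔt = 0.987c × 13.688 μs = 2.9590×10^8 m/s × 1.3688×10^-5 s = 4050 m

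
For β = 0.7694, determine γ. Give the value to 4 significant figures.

γ = 1/√(1 − β²) = 1/√(1 − 0.7694²) = 1/√(0.408024) = 1.566

γ ≈ 1.566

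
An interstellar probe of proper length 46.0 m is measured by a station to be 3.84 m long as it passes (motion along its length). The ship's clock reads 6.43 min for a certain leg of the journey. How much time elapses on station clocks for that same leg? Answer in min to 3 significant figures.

Δt ≈ 77.0 min

Length contraction ⇒ γ = L₀/L = 46.0/3.84 = 11.979
Time dilation: Δt = γτ₀ = 11.979 × 6.43 min = 77.0 min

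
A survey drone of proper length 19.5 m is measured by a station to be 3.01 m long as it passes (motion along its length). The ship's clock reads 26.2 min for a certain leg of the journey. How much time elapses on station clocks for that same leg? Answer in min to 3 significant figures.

Δt ≈ 170 min

Length contraction ⇒ γ = L₀/L = 19.5/3.01 = 6.4784
Time dilation: Δt = γτ₀ = 6.4784 × 26.2 min = 170 min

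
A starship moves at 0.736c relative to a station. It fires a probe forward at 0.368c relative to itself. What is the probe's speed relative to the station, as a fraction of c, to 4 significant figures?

Relativistic velocity addition: u = (u' + v)/(1 + u'v/c²)
= (0.368 + 0.736)/(1 + 0.368×0.736) = 1.104/1.27085 = 0.8687

u ≈ 0.8687c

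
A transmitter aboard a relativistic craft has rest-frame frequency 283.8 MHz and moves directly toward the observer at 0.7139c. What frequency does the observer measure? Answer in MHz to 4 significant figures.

f_obs ≈ 694.6 MHz

Relativistic Doppler: f_obs = f_src √((1+β)/(1−β))
= 283.8 × √(1.71390/0.286100) = 283.8 × 2.44756 = 694.6 MHz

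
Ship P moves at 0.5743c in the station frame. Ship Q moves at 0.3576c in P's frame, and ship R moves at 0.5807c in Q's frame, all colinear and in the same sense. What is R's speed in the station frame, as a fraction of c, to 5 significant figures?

Compose boost 2: (0.3576 + 0.5743)/(1 + 0.3576×0.5743) = 0.93190/1.205370 = 0.7731238
Compose boost 3: (0.5807 + 0.7731238)/(1 + 0.5807×0.7731238) = 1.353824/1.448953 = 0.93435

u ≈ 0.93435c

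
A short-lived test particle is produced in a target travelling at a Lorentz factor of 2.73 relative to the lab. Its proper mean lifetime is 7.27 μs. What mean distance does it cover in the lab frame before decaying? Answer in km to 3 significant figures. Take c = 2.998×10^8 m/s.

β = √(1 − 1/γ²) = √(1 − 1/2.73²) = 0.93050
Dilated lifetime: Δt = γτ₀ = 2.73 × 7.27 μs = 19.847 μs
d = vΔt = 0.93050c × 19.847 μs = 2.7896×10^8 m/s × 1.9847×10^-5 s = 5.54 km

d ≈ 5.54 km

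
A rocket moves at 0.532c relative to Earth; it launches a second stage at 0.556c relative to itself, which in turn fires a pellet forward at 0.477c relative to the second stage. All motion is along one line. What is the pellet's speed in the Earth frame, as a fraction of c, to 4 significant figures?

u ≈ 0.9401c

Compose boost 2: (0.556 + 0.532)/(1 + 0.556×0.532) = 1.088/1.29579 = 0.839641
Compose boost 3: (0.477 + 0.839641)/(1 + 0.477×0.839641) = 1.31664/1.40051 = 0.9401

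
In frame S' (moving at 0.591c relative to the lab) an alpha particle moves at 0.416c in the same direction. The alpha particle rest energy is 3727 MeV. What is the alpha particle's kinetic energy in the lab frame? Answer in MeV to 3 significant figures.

u_lab = (0.416 + 0.591)/(1 + 0.416×0.591) = 0.808280
γ = 1/√(1 − 0.808280²) = 1.6984
K = (γ − 1)m₀c² = (1.6984 − 1) × 3727 = 0.69837 × 3727 = 2600 MeV

K ≈ 2600 MeV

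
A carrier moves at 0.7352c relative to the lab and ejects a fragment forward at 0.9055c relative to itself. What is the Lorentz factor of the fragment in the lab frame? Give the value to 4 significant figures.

u_lab = (0.9055 + 0.7352)/(1 + 0.9055×0.7352) = 1.6407/1.665724 = 0.9849773
γ = 1/√(1 − 0.9849773²) = 5.791

γ ≈ 5.791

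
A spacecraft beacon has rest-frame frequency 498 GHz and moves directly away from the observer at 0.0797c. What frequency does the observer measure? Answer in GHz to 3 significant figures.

Relativistic Doppler: f_obs = f_src √((1−β)/(1+β))
= 498 × √(0.92030/1.0797) = 498 × 0.92324 = 460 GHz

f_obs ≈ 460 GHz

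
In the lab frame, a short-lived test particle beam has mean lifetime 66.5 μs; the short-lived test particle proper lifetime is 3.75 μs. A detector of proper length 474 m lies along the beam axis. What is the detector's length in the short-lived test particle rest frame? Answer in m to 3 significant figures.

L ≈ 26.7 m

Time dilation ⇒ γ = Δt/τ₀ = 66.5/3.75 = 17.733
Length contraction: L = L₀/γ = 474/17.733 = 26.7 m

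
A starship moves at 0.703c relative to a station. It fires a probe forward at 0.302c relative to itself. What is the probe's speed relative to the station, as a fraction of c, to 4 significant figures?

Relativistic velocity addition: u = (u' + v)/(1 + u'v/c²)
= (0.302 + 0.703)/(1 + 0.302×0.703) = 1.005/1.21231 = 0.8290

u ≈ 0.8290c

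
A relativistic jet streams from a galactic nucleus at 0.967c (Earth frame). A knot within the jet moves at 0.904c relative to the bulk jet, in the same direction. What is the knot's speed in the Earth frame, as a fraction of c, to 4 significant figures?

Relativistic velocity addition: u = (u' + v)/(1 + u'v/c²)
= (0.904 + 0.967)/(1 + 0.904×0.967) = 1.871/1.87417 = 0.9983

u ≈ 0.9983c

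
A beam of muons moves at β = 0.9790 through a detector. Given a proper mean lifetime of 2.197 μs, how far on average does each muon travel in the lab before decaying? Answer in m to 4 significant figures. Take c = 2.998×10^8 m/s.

γ = 1/√(1 − 0.9790²) = 4.90532
Dilated lifetime: Δt = γτ₀ = 4.90532 × 2.197 μs = 10.7770 μs
d = vΔt = 0.9790c × 10.7770 μs = 2.93504×10^8 m/s × 1.07770×10^-5 s = 3163 m

d ≈ 3163 m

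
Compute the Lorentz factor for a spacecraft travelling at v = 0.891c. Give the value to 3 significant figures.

γ = 1/√(1 − β²) = 1/√(1 − 0.891²) = 1/√(0.20612) = 2.20

γ ≈ 2.20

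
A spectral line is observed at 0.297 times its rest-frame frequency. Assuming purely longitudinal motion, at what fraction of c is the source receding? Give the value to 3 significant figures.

f_obs/f_src = √((1−β)/(1+β)) = 0.297  ⇒  (1−β)/(1+β) = 0.088209
β = |1 − D²|/(1 + D²) = |1 − 0.088209|/(1 + 0.088209) = 0.838

β ≈ 0.838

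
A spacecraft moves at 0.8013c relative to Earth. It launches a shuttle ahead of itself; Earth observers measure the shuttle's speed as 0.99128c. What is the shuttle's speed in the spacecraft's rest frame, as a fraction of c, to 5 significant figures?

u' ≈ 0.92363c

Inverse velocity addition: u' = (u − v)/(1 − uv/c²)
= (0.99128 − 0.8013)/(1 − 0.99128×0.8013) = 0.18998/0.2056873 = 0.92363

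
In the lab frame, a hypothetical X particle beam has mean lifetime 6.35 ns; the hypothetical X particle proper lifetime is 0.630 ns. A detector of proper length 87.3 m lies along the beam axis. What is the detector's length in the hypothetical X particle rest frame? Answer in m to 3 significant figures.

L ≈ 8.66 m

Time dilation ⇒ γ = Δt/τ₀ = 6.35/0.630 = 10.079
Length contraction: L = L₀/γ = 87.3/10.079 = 8.66 m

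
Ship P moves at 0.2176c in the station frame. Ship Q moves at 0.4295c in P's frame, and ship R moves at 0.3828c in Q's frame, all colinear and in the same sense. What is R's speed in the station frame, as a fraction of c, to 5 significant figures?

u ≈ 0.79459c

Compose boost 2: (0.4295 + 0.2176)/(1 + 0.4295×0.2176) = 0.64710/1.093459 = 0.5917916
Compose boost 3: (0.3828 + 0.5917916)/(1 + 0.3828×0.5917916) = 0.9745916/1.226538 = 0.79459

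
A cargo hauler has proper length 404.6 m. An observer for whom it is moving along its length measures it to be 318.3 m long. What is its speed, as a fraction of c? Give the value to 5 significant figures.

γ = L₀/L = 404.6/318.3 = 1.271128
β = √(1 − 1/γ²) = 0.61733

β ≈ 0.61733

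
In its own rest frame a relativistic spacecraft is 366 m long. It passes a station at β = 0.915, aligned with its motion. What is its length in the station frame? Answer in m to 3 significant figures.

γ = 1/√(1 − 0.915²) = 2.4786
Length contraction: L = L₀/γ = 366/2.4786 = 148 m

L ≈ 148 m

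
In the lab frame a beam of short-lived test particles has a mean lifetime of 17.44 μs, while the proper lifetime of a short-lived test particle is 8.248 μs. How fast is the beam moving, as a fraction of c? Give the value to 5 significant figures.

β ≈ 0.88110

γ = Δt/τ₀ = 17.44/8.248 = 2.114452
β = √(1 − 1/γ²) = √(1 − 1/2.114452²) = 0.88110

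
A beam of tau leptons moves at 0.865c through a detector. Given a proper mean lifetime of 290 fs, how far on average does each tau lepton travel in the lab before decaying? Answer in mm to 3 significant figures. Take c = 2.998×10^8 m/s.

d ≈ 0.150 mm

γ = 1/√(1 − 0.865²) = 1.9929
Dilated lifetime: Δt = γτ₀ = 1.9929 × 290 fs = 577.95 fs
d = vΔt = 0.865c × 577.95 fs = 2.5933×10^8 m/s × 5.7795×10^-13 s = 0.150 mm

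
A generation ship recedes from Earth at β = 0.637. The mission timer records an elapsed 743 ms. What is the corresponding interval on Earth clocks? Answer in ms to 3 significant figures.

γ = 1/√(1 − 0.637²) = 1.2972
Time dilation: Δt = γτ₀ = 1.2972 × 743 ms = 964 ms

Δt ≈ 964 ms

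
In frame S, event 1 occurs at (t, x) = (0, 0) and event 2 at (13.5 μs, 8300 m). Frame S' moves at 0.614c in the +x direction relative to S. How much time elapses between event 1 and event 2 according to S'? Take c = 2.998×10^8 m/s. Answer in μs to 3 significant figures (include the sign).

γ = 1/√(1 − 0.614²) = 1.2669
Δt' = γ(Δt − vΔx/c²) = 1.2669 × (13.5 μs − 0.614×8300 m / (2.998×10^8 m/s))
= 1.2669 × (-3.4987 μs) = -4.43 μs

Δt' ≈ -4.43 μs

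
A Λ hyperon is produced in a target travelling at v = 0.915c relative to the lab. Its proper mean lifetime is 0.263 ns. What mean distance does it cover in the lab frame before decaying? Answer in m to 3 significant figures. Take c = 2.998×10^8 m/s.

d ≈ 0.179 m

γ = 1/√(1 − 0.915²) = 2.4786
Dilated lifetime: Δt = γτ₀ = 2.4786 × 0.263 ns = 0.65187 ns
d = vΔt = 0.915c × 0.65187 ns = 2.7432×10^8 m/s × 6.5187×10^-10 s = 0.179 m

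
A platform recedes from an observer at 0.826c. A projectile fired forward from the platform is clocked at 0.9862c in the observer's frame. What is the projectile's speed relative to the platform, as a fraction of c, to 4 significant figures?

Inverse velocity addition: u' = (u − v)/(1 − uv/c²)
= (0.9862 − 0.826)/(1 − 0.9862×0.826) = 0.1602/0.185399 = 0.8641

u' ≈ 0.8641c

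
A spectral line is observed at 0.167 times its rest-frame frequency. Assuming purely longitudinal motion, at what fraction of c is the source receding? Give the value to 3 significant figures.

f_obs/f_src = √((1−β)/(1+β)) = 0.167  ⇒  (1−β)/(1+β) = 0.027889
β = |1 − D²|/(1 + D²) = |1 − 0.027889|/(1 + 0.027889) = 0.946

β ≈ 0.946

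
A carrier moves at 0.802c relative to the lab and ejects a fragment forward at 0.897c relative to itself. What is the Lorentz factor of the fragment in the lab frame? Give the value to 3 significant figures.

u_lab = (0.897 + 0.802)/(1 + 0.897×0.802) = 1.699/1.71939 = 0.988139
γ = 1/√(1 − 0.988139²) = 6.51

γ ≈ 6.51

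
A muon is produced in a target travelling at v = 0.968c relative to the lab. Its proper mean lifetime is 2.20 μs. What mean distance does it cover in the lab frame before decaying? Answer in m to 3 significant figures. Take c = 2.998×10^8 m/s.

γ = 1/√(1 − 0.968²) = 3.9849
Dilated lifetime: Δt = γτ₀ = 3.9849 × 2.20 μs = 8.7667 μs
d = vΔt = 0.968c × 8.7667 μs = 2.9021×10^8 m/s × 8.7667×10^-6 s = 2540 m

d ≈ 2540 m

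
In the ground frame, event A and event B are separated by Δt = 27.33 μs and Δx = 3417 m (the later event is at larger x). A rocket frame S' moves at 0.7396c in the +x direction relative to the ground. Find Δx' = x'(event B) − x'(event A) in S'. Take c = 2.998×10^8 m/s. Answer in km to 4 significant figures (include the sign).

Δx' ≈ -3.927 km

γ = 1/√(1 − 0.7396²) = 1.48578
Δx' = γ(Δx − vΔt) = 1.48578 × (3417 m − 0.7396×(2.998×10^8 m/s)×27.33×10^-6 s)
= 1.48578 × (-2642.94 m) = -3.927 km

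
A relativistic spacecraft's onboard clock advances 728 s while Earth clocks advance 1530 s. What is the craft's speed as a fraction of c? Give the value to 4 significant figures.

β ≈ 0.8795

γ = Δt/τ₀ = 1530/728 = 2.10165
β = √(1 − 1/γ²) = √(1 − 1/2.10165²) = 0.8795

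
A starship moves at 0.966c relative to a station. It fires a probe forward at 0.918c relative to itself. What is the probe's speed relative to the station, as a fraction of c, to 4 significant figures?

u ≈ 0.9985c

Relativistic velocity addition: u = (u' + v)/(1 + u'v/c²)
= (0.918 + 0.966)/(1 + 0.918×0.966) = 1.884/1.88679 = 0.9985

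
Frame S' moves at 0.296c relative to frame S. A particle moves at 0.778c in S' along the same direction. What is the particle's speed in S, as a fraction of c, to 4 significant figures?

u ≈ 0.8730c

Relativistic velocity addition: u = (u' + v)/(1 + u'v/c²)
= (0.778 + 0.296)/(1 + 0.778×0.296) = 1.074/1.23029 = 0.8730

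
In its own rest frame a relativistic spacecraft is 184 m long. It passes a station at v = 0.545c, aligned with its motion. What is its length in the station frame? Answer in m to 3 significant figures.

γ = 1/√(1 − 0.545²) = 1.1927
Length contraction: L = L₀/γ = 184/1.1927 = 154 m

L ≈ 154 m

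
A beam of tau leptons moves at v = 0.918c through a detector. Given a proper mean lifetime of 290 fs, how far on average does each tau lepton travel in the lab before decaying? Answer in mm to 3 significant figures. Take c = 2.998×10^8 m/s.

γ = 1/√(1 − 0.918²) = 2.5216
Dilated lifetime: Δt = γτ₀ = 2.5216 × 290 fs = 731.25 fs
d = vΔt = 0.918c × 731.25 fs = 2.7522×10^8 m/s × 7.3125×10^-13 s = 0.201 mm

d ≈ 0.201 mm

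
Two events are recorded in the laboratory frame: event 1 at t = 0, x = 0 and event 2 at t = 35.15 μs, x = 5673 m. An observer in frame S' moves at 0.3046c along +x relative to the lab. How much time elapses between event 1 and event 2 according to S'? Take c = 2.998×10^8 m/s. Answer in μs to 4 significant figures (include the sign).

γ = 1/√(1 − 0.3046²) = 1.04989
Δt' = γ(Δt − vΔx/c²) = 1.04989 × (35.15 μs − 0.3046×5673 m / (2.998×10^8 m/s))
= 1.04989 × (29.3862 μs) = 30.85 μs

Δt' ≈ 30.85 μs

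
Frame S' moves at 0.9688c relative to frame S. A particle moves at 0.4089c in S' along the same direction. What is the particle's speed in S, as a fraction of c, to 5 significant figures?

u ≈ 0.98679c

Relativistic velocity addition: u = (u' + v)/(1 + u'v/c²)
= (0.4089 + 0.9688)/(1 + 0.4089×0.9688) = 1.3777/1.396142 = 0.98679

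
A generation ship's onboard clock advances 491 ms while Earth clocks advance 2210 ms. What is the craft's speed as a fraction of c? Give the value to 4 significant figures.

β ≈ 0.9750

γ = Δt/τ₀ = 2210/491 = 4.50102
β = √(1 − 1/γ²) = √(1 − 1/4.50102²) = 0.9750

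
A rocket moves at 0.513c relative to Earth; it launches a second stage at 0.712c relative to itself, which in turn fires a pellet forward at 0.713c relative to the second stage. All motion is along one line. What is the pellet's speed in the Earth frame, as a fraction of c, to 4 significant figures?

Compose boost 2: (0.712 + 0.513)/(1 + 0.712×0.513) = 1.225/1.36526 = 0.897268
Compose boost 3: (0.713 + 0.897268)/(1 + 0.713×0.897268) = 1.61027/1.63975 = 0.9820

u ≈ 0.9820c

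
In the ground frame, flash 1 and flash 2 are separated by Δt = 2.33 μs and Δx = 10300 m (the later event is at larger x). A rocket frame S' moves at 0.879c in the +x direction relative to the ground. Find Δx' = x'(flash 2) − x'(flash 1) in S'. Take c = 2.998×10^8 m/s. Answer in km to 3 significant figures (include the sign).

Δx' ≈ 20.3 km

γ = 1/√(1 − 0.879²) = 2.0972
Δx' = γ(Δx − vΔt) = 2.0972 × (10300 m − 0.879×(2.998×10^8 m/s)×2.33×10^-6 s)
= 2.0972 × (9686.0 m) = 20.3 km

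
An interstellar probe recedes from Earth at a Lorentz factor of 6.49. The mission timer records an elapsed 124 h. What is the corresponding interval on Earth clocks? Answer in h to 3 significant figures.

γ = 6.49 (given)
Time dilation: Δt = γτ₀ = 6.49 × 124 h = 805 h

Δt ≈ 805 h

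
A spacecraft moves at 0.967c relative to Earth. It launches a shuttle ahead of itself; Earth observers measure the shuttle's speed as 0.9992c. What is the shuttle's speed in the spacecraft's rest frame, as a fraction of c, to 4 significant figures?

Inverse velocity addition: u' = (u − v)/(1 − uv/c²)
= (0.9992 − 0.967)/(1 − 0.9992×0.967) = 0.03220/0.0337736 = 0.9534

u' ≈ 0.9534c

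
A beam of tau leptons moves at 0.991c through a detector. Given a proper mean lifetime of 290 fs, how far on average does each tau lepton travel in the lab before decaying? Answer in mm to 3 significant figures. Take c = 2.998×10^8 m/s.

γ = 1/√(1 − 0.991²) = 7.4704
Dilated lifetime: Δt = γτ₀ = 7.4704 × 290 fs = 2166.4 fs
d = vΔt = 0.991c × 2166.4 fs = 2.9710×10^8 m/s × 2.1664×10^-12 s = 0.644 mm

d ≈ 0.644 mm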